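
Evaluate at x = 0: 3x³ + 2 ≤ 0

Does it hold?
x = 0: LHS = 3·0³ + 2 = 2; 2 ≤ 0 — FAILS

The relation fails at x = 0, so x = 0 is a counterexample.

Answer: No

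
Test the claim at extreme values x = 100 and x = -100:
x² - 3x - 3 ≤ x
x = 100: LHS = 100² - 3·100 - 3 = 9697; 9697 ≤ 100 — FAILS
x = -100: LHS = (-100)² - 3·(-100) - 3 = 10297; 10297 ≤ -100 — FAILS

Answer: No, fails for both x = 100 and x = -100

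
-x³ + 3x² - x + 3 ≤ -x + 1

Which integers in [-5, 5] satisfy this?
Holds for: {4, 5}
Fails for: {-5, -4, -3, -2, -1, 0, 1, 2, 3}

Answer: {4, 5}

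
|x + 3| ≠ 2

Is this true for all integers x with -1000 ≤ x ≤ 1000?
The claim fails at x = -1:
x = -1: LHS = |(-1) + 3| = |2| = 2; 2 ≠ 2 — FAILS

Because a single integer refutes it, the statement is false.

Answer: False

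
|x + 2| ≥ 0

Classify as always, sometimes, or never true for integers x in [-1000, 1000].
An absolute value is never negative, so the left side is ≥ 0 for every x, while the right side is 0. Tightest case in [-1000, 1000] is x = -2:
x = -2: LHS = |(-2) + 2| = |0| = 0; 0 ≥ 0 — holds
Hence LHS − RHS is never negative, i.e. LHS ≥ RHS throughout, so the relation holds for every integer in [-1000, 1000].

No counterexample exists.

Answer: Always true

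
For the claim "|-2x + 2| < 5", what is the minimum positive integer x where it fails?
Testing positive integers:
x = 1: LHS = |-2·1 + 2| = |0| = 0; 0 < 5 — holds
x = 2: LHS = |-2·2 + 2| = |-2| = 2; 2 < 5 — holds
x = 3: LHS = |-2·3 + 2| = |-4| = 4; 4 < 5 — holds
x = 4: LHS = |-2·4 + 2| = |-6| = 6; 6 < 5 — FAILS  ← smallest positive counterexample

Answer: x = 4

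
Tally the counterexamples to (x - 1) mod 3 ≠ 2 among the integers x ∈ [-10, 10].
Counterexamples in [-10, 10]: {-9, -6, -3, 0, 3, 6, 9}.

Counting them gives 7 values.

Answer: 7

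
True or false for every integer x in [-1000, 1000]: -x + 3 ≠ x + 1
The claim fails at x = 1:
x = 1: LHS = -1 + 3 = 2, RHS = 1 + 1 = 2; 2 ≠ 2 — FAILS

Because a single integer refutes it, the statement is false.

Answer: False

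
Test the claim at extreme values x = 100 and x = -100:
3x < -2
x = 100: LHS = 3·100 = 300; 300 < -2 — FAILS
x = -100: LHS = 3·(-100) = -300; -300 < -2 — holds

Answer: Partially: fails for x = 100, holds for x = -100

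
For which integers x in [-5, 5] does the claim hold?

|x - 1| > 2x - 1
Holds for: {-5, -4, -3, -2, -1, 0}
Fails for: {1, 2, 3, 4, 5}

Answer: {-5, -4, -3, -2, -1, 0}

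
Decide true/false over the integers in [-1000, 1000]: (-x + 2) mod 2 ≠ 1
The claim fails at x = 1:
x = 1: LHS = (-1 + 2) mod 2 = 1 mod 2 = 1; 1 ≠ 1 — FAILS

Because a single integer refutes it, the statement is false.

Answer: False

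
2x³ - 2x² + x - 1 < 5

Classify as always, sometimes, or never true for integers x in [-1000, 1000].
Holds at x = 0: LHS = 2·0³ - 2·0² + 0 - 1 = -1; -1 < 5 — holds
Fails at x = 2: LHS = 2·2³ - 2·2² + 2 - 1 = 9; 9 < 5 — FAILS
It is satisfied by some integers in the range but not all.

Answer: Sometimes true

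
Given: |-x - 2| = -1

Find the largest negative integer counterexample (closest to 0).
Testing negative integers from -1 downward:
x = -1: LHS = |-(-1) - 2| = |-1| = 1; 1 = -1 — FAILS  ← closest negative counterexample to 0

Answer: x = -1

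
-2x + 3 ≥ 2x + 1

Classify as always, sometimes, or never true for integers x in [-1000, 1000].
Holds at x = 0: LHS = -2·0 + 3 = 3, RHS = 2·0 + 1 = 1; 3 ≥ 1 — holds
Fails at x = 1: LHS = -2·1 + 3 = 1, RHS = 2·1 + 1 = 3; 1 ≥ 3 — FAILS
It is satisfied by some integers in the range but not all.

Answer: Sometimes true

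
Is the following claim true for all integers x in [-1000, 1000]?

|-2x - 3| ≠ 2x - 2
Over all integers in [-1000, 1000], LHS − RHS is always positive; it is smallest at x = 0, where it equals 5:
x = 0: LHS = |-2·0 - 3| = |-3| = 3, RHS = 2·0 - 2 = -2; 3 ≠ -2 — holds
At the ends of the range:
x = -1000: LHS = |-2·(-1000) - 3| = |1997| = 1997, RHS = 2·(-1000) - 2 = -2002; 1997 ≠ -2002 — holds
x = 1000: LHS = |-2·1000 - 3| = |-2003| = 2003, RHS = 2·1000 - 2 = 1998; 2003 ≠ 1998 — holds
Hence LHS − RHS is never 0, i.e. the two sides are never equal, so the relation holds for every integer in [-1000, 1000].

No counterexample exists.

Answer: True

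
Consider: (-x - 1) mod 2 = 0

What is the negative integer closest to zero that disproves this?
Testing negative integers from -1 downward:
x = -1: LHS = (-(-1) - 1) mod 2 = 0 mod 2 = 0; 0 = 0 — holds
x = -2: LHS = (-(-2) - 1) mod 2 = 1 mod 2 = 1; 1 = 0 — FAILS  ← closest negative counterexample to 0

Answer: x = -2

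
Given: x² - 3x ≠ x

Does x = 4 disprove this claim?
Substitute x = 4 into the relation:
x = 4: LHS = 4² - 3·4 = 4; 4 ≠ 4 — FAILS

Since the claim fails at x = 4, this value is a counterexample.

Answer: Yes, x = 4 is a counterexample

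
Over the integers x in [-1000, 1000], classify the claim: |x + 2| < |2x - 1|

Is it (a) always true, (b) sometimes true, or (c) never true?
Holds at x = -1: LHS = |(-1) + 2| = |1| = 1, RHS = |2·(-1) - 1| = |-3| = 3; 1 < 3 — holds
Fails at x = 0: LHS = |0 + 2| = |2| = 2, RHS = |2·0 - 1| = |-1| = 1; 2 < 1 — FAILS
It is satisfied by some integers in the range but not all.

Answer: Sometimes true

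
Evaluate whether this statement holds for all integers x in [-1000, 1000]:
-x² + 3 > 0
The claim fails at x = 2:
x = 2: LHS = -2² + 3 = -1; -1 > 0 — FAILS

Because a single integer refutes it, the statement is false.

Answer: False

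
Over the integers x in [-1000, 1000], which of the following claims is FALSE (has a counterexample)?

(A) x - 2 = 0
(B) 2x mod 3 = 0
(A) x = 0: LHS = 0 - 2 = -2; -2 = 0 — FAILS
(B) x = 1: LHS = (2·1) mod 3 = 2 mod 3 = 2; 2 = 0 — FAILS

Answer: Both A and B are false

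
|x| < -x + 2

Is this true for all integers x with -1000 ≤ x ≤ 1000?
The claim fails at x = 1:
x = 1: LHS = |1| = 1, RHS = -1 + 2 = 1; 1 < 1 — FAILS

Because a single integer refutes it, the statement is false.

Answer: False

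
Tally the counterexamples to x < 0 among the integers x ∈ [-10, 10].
Counterexamples in [-10, 10]: {0, 1, 2, 3, 4, 5, 6, 7, 8, 9, 10}.

Counting them gives 11 values.

Answer: 11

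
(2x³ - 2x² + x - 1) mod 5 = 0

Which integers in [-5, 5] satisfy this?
Holds for: {-4, 1}
Fails for: {-5, -3, -2, -1, 0, 2, 3, 4, 5}

Answer: {-4, 1}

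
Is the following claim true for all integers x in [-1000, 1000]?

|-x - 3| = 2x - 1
The claim fails at x = 0:
x = 0: LHS = |-0 - 3| = |-3| = 3, RHS = 2·0 - 1 = -1; 3 = -1 — FAILS

Because a single integer refutes it, the statement is false.

Answer: False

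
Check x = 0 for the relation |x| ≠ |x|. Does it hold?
x = 0: LHS = |0| = 0, RHS = |0| = 0; 0 ≠ 0 — FAILS

The relation fails at x = 0, so x = 0 is a counterexample.

Answer: No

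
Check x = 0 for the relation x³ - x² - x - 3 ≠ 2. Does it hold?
x = 0: LHS = 0³ - 0² - 0 - 3 = -3; -3 ≠ 2 — holds

The relation is satisfied at x = 0.

Answer: Yes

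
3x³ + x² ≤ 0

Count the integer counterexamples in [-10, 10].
Counterexamples in [-10, 10]: {1, 2, 3, 4, 5, 6, 7, 8, 9, 10}.

Counting them gives 10 values.

Answer: 10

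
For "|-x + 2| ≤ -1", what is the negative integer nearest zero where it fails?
Testing negative integers from -1 downward:
x = -1: LHS = |-(-1) + 2| = |3| = 3; 3 ≤ -1 — FAILS  ← closest negative counterexample to 0

Answer: x = -1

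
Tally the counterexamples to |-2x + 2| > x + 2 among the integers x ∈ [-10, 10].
Counterexamples in [-10, 10]: {0, 1, 2, 3, 4}.

Counting them gives 5 values.

Answer: 5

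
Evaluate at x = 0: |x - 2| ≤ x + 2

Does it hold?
x = 0: LHS = |0 - 2| = |-2| = 2, RHS = 0 + 2 = 2; 2 ≤ 2 — holds

The relation is satisfied at x = 0.

Answer: Yes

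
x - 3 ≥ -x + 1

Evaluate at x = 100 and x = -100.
x = 100: LHS = 100 - 3 = 97, RHS = -100 + 1 = -99; 97 ≥ -99 — holds
x = -100: LHS = (-100) - 3 = -103, RHS = -(-100) + 1 = 101; -103 ≥ 101 — FAILS

Answer: Partially: holds for x = 100, fails for x = -100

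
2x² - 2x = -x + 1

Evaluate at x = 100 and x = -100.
x = 100: LHS = 2·100² - 2·100 = 19800, RHS = -100 + 1 = -99; 19800 = -99 — FAILS
x = -100: LHS = 2·(-100)² - 2·(-100) = 20200, RHS = -(-100) + 1 = 101; 20200 = 101 — FAILS

Answer: No, fails for both x = 100 and x = -100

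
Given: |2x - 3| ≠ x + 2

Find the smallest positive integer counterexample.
Testing positive integers:
x = 1: LHS = |2·1 - 3| = |-1| = 1, RHS = 1 + 2 = 3; 1 ≠ 3 — holds
x = 2: LHS = |2·2 - 3| = |1| = 1, RHS = 2 + 2 = 4; 1 ≠ 4 — holds
x = 3: LHS = |2·3 - 3| = |3| = 3, RHS = 3 + 2 = 5; 3 ≠ 5 — holds
x = 4: LHS = |2·4 - 3| = |5| = 5, RHS = 4 + 2 = 6; 5 ≠ 6 — holds
x = 5: LHS = |2·5 - 3| = |7| = 7, RHS = 5 + 2 = 7; 7 ≠ 7 — FAILS  ← smallest positive counterexample

Answer: x = 5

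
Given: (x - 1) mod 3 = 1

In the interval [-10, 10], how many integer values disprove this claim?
Counterexamples in [-10, 10]: {-9, -8, -6, -5, -3, -2, 0, 1, 3, 4, 6, 7, 9, 10}.

Counting them gives 14 values.

Answer: 14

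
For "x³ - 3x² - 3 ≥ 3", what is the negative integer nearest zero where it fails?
Testing negative integers from -1 downward:
x = -1: LHS = (-1)³ - 3·(-1)² - 3 = -7; -7 ≥ 3 — FAILS  ← closest negative counterexample to 0

Answer: x = -1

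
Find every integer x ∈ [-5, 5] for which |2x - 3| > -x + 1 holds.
Over all integers in [-5, 5], LHS − RHS is smallest at x = 1, where it equals 1:
x = 1: LHS = |2·1 - 3| = |-1| = 1, RHS = -1 + 1 = 0; 1 > 0 — holds
At the ends of the range:
x = -5: LHS = |2·(-5) - 3| = |-13| = 13, RHS = -(-5) + 1 = 6; 13 > 6 — holds
x = 5: LHS = |2·5 - 3| = |7| = 7, RHS = -5 + 1 = -4; 7 > -4 — holds
Hence LHS − RHS is never zero or negative, i.e. LHS > RHS throughout, so the relation holds for every integer in [-5, 5].

Answer: All integers in [-5, 5]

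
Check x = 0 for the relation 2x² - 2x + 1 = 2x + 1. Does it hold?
x = 0: LHS = 2·0² - 2·0 + 1 = 1, RHS = 2·0 + 1 = 1; 1 = 1 — holds

The relation is satisfied at x = 0.

Answer: Yes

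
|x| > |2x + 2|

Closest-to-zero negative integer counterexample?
Testing negative integers from -1 downward:
x = -1: LHS = |-1| = 1, RHS = |2·(-1) + 2| = |0| = 0; 1 > 0 — holds
x = -2: LHS = |-2| = 2, RHS = |2·(-2) + 2| = |-2| = 2; 2 > 2 — FAILS  ← closest negative counterexample to 0

Answer: x = -2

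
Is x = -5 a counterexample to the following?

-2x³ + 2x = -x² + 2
Substitute x = -5 into the relation:
x = -5: LHS = -2·(-5)³ + 2·(-5) = 240, RHS = -(-5)² + 2 = -23; 240 = -23 — FAILS

Since the claim fails at x = -5, this value is a counterexample.

Answer: Yes, x = -5 is a counterexample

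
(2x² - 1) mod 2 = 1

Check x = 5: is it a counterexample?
Substitute x = 5 into the relation:
x = 5: LHS = (2·5² - 1) mod 2 = 49 mod 2 = 1; 1 = 1 — holds

The relation holds at x = 5, so it is not a counterexample.

Answer: No, x = 5 is not a counterexample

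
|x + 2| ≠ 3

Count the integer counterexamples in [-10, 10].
Counterexamples in [-10, 10]: {-5, 1}.

Counting them gives 2 values.

Answer: 2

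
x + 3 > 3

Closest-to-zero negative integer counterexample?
Testing negative integers from -1 downward:
x = -1: LHS = (-1) + 3 = 2; 2 > 3 — FAILS  ← closest negative counterexample to 0

Answer: x = -1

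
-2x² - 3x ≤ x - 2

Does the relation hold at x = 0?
x = 0: LHS = -2·0² - 3·0 = 0, RHS = 0 - 2 = -2; 0 ≤ -2 — FAILS

The relation fails at x = 0, so x = 0 is a counterexample.

Answer: No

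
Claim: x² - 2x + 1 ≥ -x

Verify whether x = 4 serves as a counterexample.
Substitute x = 4 into the relation:
x = 4: LHS = 4² - 2·4 + 1 = 9; 9 ≥ -4 — holds

The relation holds at x = 4, so it is not a counterexample.

Answer: No, x = 4 is not a counterexample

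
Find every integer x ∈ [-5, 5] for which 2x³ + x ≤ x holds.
Holds for: {-5, -4, -3, -2, -1, 0}
Fails for: {1, 2, 3, 4, 5}

Answer: {-5, -4, -3, -2, -1, 0}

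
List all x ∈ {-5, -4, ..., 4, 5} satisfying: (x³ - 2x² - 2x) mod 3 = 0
Holds for: {-5, -3, -2, 0, 1, 3, 4}
Fails for: {-4, -1, 2, 5}

Answer: {-5, -3, -2, 0, 1, 3, 4}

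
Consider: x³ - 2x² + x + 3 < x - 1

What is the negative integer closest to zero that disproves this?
Testing negative integers from -1 downward:
x = -1: LHS = (-1)³ - 2·(-1)² + (-1) + 3 = -1, RHS = (-1) - 1 = -2; -1 < -2 — FAILS  ← closest negative counterexample to 0

Answer: x = -1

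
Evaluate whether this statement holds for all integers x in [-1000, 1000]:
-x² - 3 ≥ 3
The claim fails at x = 0:
x = 0: LHS = -0² - 3 = -3; -3 ≥ 3 — FAILS

Because a single integer refutes it, the statement is false.

Answer: False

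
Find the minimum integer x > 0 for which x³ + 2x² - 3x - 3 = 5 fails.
Testing positive integers:
x = 1: LHS = 1³ + 2·1² - 3·1 - 3 = -3; -3 = 5 — FAILS  ← smallest positive counterexample

Answer: x = 1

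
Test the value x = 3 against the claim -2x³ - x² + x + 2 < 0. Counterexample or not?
Substitute x = 3 into the relation:
x = 3: LHS = -2·3³ - 3² + 3 + 2 = -58; -58 < 0 — holds

The claim holds here, so x = 3 is not a counterexample. (A counterexample exists elsewhere, e.g. x = 0.)

Answer: No, x = 3 is not a counterexample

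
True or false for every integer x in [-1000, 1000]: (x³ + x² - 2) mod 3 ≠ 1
The claim fails at x = 0:
x = 0: LHS = (0³ + 0² - 2) mod 3 = (-2) mod 3 = 1; 1 ≠ 1 — FAILS

Because a single integer refutes it, the statement is false.

Answer: False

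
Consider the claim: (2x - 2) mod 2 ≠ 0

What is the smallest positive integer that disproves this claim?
Testing positive integers:
x = 1: LHS = (2·1 - 2) mod 2 = 0 mod 2 = 0; 0 ≠ 0 — FAILS  ← smallest positive counterexample

Answer: x = 1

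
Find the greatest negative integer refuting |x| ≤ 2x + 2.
Testing negative integers from -1 downward:
x = -1: LHS = |-1| = 1, RHS = 2·(-1) + 2 = 0; 1 ≤ 0 — FAILS  ← closest negative counterexample to 0

Answer: x = -1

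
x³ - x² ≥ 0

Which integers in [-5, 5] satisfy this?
Holds for: {0, 1, 2, 3, 4, 5}
Fails for: {-5, -4, -3, -2, -1}

Answer: {0, 1, 2, 3, 4, 5}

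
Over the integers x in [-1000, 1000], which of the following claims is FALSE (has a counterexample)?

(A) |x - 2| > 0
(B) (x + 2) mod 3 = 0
(A) x = 2: LHS = |2 - 2| = |0| = 0; 0 > 0 — FAILS
(B) x = 0: LHS = (0 + 2) mod 3 = 2 mod 3 = 2; 2 = 0 — FAILS

Answer: Both A and B are false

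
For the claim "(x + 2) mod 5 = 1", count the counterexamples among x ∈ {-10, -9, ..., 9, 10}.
Counterexamples in [-10, 10]: {-10, -9, -8, -7, -5, -4, -3, -2, 0, 1, 2, 3, 5, 6, 7, 8, 10}.

Counting them gives 17 values.

Answer: 17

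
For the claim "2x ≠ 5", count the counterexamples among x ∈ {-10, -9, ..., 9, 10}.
Track d = LHS − RHS over the integers in [-10, 10]. Equality would need d = 0, but d changes sign only between consecutive integers, jumping over 0:
x = 2: LHS = 2·2 = 4; 4 ≠ 5 — holds  (d = -1)
x = 3: LHS = 2·3 = 6; 6 ≠ 5 — holds  (d = 1)
Away from these crossings d keeps a constant sign, and checking every integer in [-10, 10] confirms d ≠ 0 throughout. Hence the two sides are never equal, so the relation holds for every integer in [-10, 10].

No counterexample appears in that range.

Answer: 0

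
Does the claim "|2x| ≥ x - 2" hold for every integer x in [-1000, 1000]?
Over all integers in [-1000, 1000], LHS − RHS is smallest at x = 0, where it equals 2:
x = 0: LHS = |2·0| = |0| = 0, RHS = 0 - 2 = -2; 0 ≥ -2 — holds
At the ends of the range:
x = -1000: LHS = |2·(-1000)| = |-2000| = 2000, RHS = (-1000) - 2 = -1002; 2000 ≥ -1002 — holds
x = 1000: LHS = |2·1000| = |2000| = 2000, RHS = 1000 - 2 = 998; 2000 ≥ 998 — holds
Hence LHS − RHS is never negative, i.e. LHS ≥ RHS throughout, so the relation holds for every integer in [-1000, 1000].

No counterexample exists.

Answer: True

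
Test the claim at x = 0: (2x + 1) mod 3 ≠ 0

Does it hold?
x = 0: LHS = (2·0 + 1) mod 3 = 1 mod 3 = 1; 1 ≠ 0 — holds

The relation is satisfied at x = 0.

Answer: Yes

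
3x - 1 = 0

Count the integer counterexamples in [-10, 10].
Counterexamples in [-10, 10]: {-10, -9, -8, -7, -6, -5, -4, -3, -2, -1, 0, 1, 2, 3, 4, 5, 6, 7, 8, 9, 10}.

Counting them gives 21 values.

Answer: 21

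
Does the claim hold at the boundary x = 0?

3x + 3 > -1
x = 0: LHS = 3·0 + 3 = 3; 3 > -1 — holds

The relation is satisfied at x = 0.

Answer: Yes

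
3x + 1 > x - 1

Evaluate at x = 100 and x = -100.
x = 100: LHS = 3·100 + 1 = 301, RHS = 100 - 1 = 99; 301 > 99 — holds
x = -100: LHS = 3·(-100) + 1 = -299, RHS = (-100) - 1 = -101; -299 > -101 — FAILS

Answer: Partially: holds for x = 100, fails for x = -100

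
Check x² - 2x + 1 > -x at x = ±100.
x = 100: LHS = 100² - 2·100 + 1 = 9801; 9801 > -100 — holds
x = -100: LHS = (-100)² - 2·(-100) + 1 = 10201, RHS = -(-100) = 100; 10201 > 100 — holds

Answer: Yes, holds for both x = 100 and x = -100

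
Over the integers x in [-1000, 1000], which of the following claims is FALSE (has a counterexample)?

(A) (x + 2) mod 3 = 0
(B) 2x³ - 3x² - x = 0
(A) x = 0: LHS = (0 + 2) mod 3 = 2 mod 3 = 2; 2 = 0 — FAILS
(B) x = 1: LHS = 2·1³ - 3·1² - 1 = -2; -2 = 0 — FAILS

Answer: Both A and B are false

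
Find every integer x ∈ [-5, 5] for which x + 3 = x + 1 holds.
Over all integers in [-5, 5], LHS − RHS is always positive; it is smallest at x = 0, where it equals 2:
x = 0: LHS = 0 + 3 = 3, RHS = 0 + 1 = 1; 3 = 1 — FAILS
At the ends of the range:
x = -5: LHS = (-5) + 3 = -2, RHS = (-5) + 1 = -4; -2 = -4 — FAILS
x = 5: LHS = 5 + 3 = 8, RHS = 5 + 1 = 6; 8 = 6 — FAILS
Hence LHS − RHS is never 0, i.e. the two sides are never equal, so the claimed relation (=) fails for every integer in [-5, 5].

Answer: None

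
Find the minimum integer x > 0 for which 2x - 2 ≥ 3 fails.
Testing positive integers:
x = 1: LHS = 2·1 - 2 = 0; 0 ≥ 3 — FAILS  ← smallest positive counterexample

Answer: x = 1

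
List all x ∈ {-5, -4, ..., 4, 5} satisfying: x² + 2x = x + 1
Track d = LHS − RHS over the integers in [-5, 5]. Equality would need d = 0, but d changes sign only between consecutive integers, jumping over 0:
x = -2: LHS = (-2)² + 2·(-2) = 0, RHS = (-2) + 1 = -1; 0 = -1 — FAILS  (d = 1)
x = -1: LHS = (-1)² + 2·(-1) = -1, RHS = (-1) + 1 = 0; -1 = 0 — FAILS  (d = -1)
x = 0: LHS = 0² + 2·0 = 0, RHS = 0 + 1 = 1; 0 = 1 — FAILS  (d = -1)
x = 1: LHS = 1² + 2·1 = 3, RHS = 1 + 1 = 2; 3 = 2 — FAILS  (d = 1)
Away from these crossings d keeps a constant sign, and checking every integer in [-5, 5] confirms d ≠ 0 throughout. Hence the two sides are never equal, so the claimed relation (=) fails for every integer in [-5, 5].

Answer: None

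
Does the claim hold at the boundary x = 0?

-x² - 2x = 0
x = 0: LHS = -0² - 2·0 = 0; 0 = 0 — holds

The relation is satisfied at x = 0.

Answer: Yes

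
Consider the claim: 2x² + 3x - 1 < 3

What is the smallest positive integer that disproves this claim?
Testing positive integers:
x = 1: LHS = 2·1² + 3·1 - 1 = 4; 4 < 3 — FAILS  ← smallest positive counterexample

Answer: x = 1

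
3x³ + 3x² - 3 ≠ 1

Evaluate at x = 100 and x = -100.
x = 100: LHS = 3·100³ + 3·100² - 3 = 3029997; 3029997 ≠ 1 — holds
x = -100: LHS = 3·(-100)³ + 3·(-100)² - 3 = -2970003; -2970003 ≠ 1 — holds

Answer: Yes, holds for both x = 100 and x = -100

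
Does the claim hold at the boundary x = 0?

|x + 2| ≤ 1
x = 0: LHS = |0 + 2| = |2| = 2; 2 ≤ 1 — FAILS

The relation fails at x = 0, so x = 0 is a counterexample.

Answer: No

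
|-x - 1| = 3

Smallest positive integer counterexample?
Testing positive integers:
x = 1: LHS = |-1 - 1| = |-2| = 2; 2 = 3 — FAILS  ← smallest positive counterexample

Answer: x = 1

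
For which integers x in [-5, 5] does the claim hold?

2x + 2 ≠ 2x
Over all integers in [-5, 5], LHS − RHS is always positive; it is smallest at x = 0, where it equals 2:
x = 0: LHS = 2·0 + 2 = 2, RHS = 2·0 = 0; 2 ≠ 0 — holds
At the ends of the range:
x = -5: LHS = 2·(-5) + 2 = -8, RHS = 2·(-5) = -10; -8 ≠ -10 — holds
x = 5: LHS = 2·5 + 2 = 12, RHS = 2·5 = 10; 12 ≠ 10 — holds
Hence LHS − RHS is never 0, i.e. the two sides are never equal, so the relation holds for every integer in [-5, 5].

Answer: All integers in [-5, 5]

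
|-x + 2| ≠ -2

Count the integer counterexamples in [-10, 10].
An absolute value is never negative, so the left side is ≥ 0 for every x, while the right side is -2. Tightest case in [-10, 10] is x = 2:
x = 2: LHS = |-2 + 2| = |0| = 0; 0 ≠ -2 — holds
Hence LHS − RHS is never 0, i.e. the two sides are never equal, so the relation holds for every integer in [-10, 10].

No counterexample appears in that range.

Answer: 0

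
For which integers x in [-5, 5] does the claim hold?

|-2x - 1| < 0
An absolute value is never negative, so the left side is ≥ 0 for every x, while the right side is 0. Tightest case in [-5, 5] is x = 0:
x = 0: LHS = |-2·0 - 1| = |-1| = 1; 1 < 0 — FAILS
Hence LHS − RHS is never negative, i.e. LHS ≥ RHS throughout, so the claimed relation (<) fails for every integer in [-5, 5].

Answer: None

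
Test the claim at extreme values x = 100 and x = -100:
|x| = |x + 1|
x = 100: LHS = |100| = 100, RHS = |100 + 1| = |101| = 101; 100 = 101 — FAILS
x = -100: LHS = |-100| = 100, RHS = |(-100) + 1| = |-99| = 99; 100 = 99 — FAILS

Answer: No, fails for both x = 100 and x = -100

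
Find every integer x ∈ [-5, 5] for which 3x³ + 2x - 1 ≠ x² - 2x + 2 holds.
Track d = LHS − RHS over the integers in [-5, 5]. Equality would need d = 0, but d changes sign only between consecutive integers, jumping over 0:
x = 0: LHS = 3·0³ + 2·0 - 1 = -1, RHS = 0² - 2·0 + 2 = 2; -1 ≠ 2 — holds  (d = -3)
x = 1: LHS = 3·1³ + 2·1 - 1 = 4, RHS = 1² - 2·1 + 2 = 1; 4 ≠ 1 — holds  (d = 3)
Away from these crossings d keeps a constant sign, and checking every integer in [-5, 5] confirms d ≠ 0 throughout. Hence the two sides are never equal, so the relation holds for every integer in [-5, 5].

Answer: All integers in [-5, 5]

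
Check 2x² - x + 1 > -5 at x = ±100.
x = 100: LHS = 2·100² - 100 + 1 = 19901; 19901 > -5 — holds
x = -100: LHS = 2·(-100)² - (-100) + 1 = 20101; 20101 > -5 — holds

Answer: Yes, holds for both x = 100 and x = -100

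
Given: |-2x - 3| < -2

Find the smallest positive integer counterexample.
Testing positive integers:
x = 1: LHS = |-2·1 - 3| = |-5| = 5; 5 < -2 — FAILS  ← smallest positive counterexample

Answer: x = 1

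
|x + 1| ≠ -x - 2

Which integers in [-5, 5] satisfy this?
Over all integers in [-5, 5], LHS − RHS is always positive; it is smallest at x = -1, where it equals 1:
x = -1: LHS = |(-1) + 1| = |0| = 0, RHS = -(-1) - 2 = -1; 0 ≠ -1 — holds
At the ends of the range:
x = -5: LHS = |(-5) + 1| = |-4| = 4, RHS = -(-5) - 2 = 3; 4 ≠ 3 — holds
x = 5: LHS = |5 + 1| = |6| = 6, RHS = -5 - 2 = -7; 6 ≠ -7 — holds
Hence LHS − RHS is never 0, i.e. the two sides are never equal, so the relation holds for every integer in [-5, 5].

Answer: All integers in [-5, 5]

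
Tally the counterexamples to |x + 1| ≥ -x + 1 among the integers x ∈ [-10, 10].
Counterexamples in [-10, 10]: {-10, -9, -8, -7, -6, -5, -4, -3, -2, -1}.

Counting them gives 10 values.

Answer: 10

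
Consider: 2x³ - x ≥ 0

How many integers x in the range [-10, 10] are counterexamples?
Counterexamples in [-10, 10]: {-10, -9, -8, -7, -6, -5, -4, -3, -2, -1}.

Counting them gives 10 values.

Answer: 10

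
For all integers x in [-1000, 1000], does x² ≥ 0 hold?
Over all integers in [-1000, 1000], LHS − RHS is smallest at x = 0, where it equals 0:
x = 0: LHS = 0² = 0; 0 ≥ 0 — holds
At the ends of the range:
x = -1000: LHS = (-1000)² = 1000000; 1000000 ≥ 0 — holds
x = 1000: LHS = 1000² = 1000000; 1000000 ≥ 0 — holds
Hence LHS − RHS is never negative, i.e. LHS ≥ RHS throughout, so the relation holds for every integer in [-1000, 1000].

No counterexample exists.

Answer: True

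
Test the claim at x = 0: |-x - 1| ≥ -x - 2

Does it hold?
x = 0: LHS = |-0 - 1| = |-1| = 1, RHS = -0 - 2 = -2; 1 ≥ -2 — holds

The relation is satisfied at x = 0.

Answer: Yes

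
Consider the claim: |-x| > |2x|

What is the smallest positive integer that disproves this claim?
Testing positive integers:
x = 1: LHS = |-1| = 1, RHS = |2·1| = |2| = 2; 1 > 2 — FAILS  ← smallest positive counterexample

Answer: x = 1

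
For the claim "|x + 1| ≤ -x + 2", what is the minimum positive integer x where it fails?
Testing positive integers:
x = 1: LHS = |1 + 1| = |2| = 2, RHS = -1 + 2 = 1; 2 ≤ 1 — FAILS  ← smallest positive counterexample

Answer: x = 1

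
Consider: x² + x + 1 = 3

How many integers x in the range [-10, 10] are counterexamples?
Counterexamples in [-10, 10]: {-10, -9, -8, -7, -6, -5, -4, -3, -1, 0, 2, 3, 4, 5, 6, 7, 8, 9, 10}.

Counting them gives 19 values.

Answer: 19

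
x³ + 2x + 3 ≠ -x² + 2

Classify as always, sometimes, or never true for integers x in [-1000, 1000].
Track d = LHS − RHS over the integers in [-1000, 1000]. Equality would need d = 0, but d changes sign only between consecutive integers, jumping over 0:
x = -1: LHS = (-1)³ + 2·(-1) + 3 = 0, RHS = -(-1)² + 2 = 1; 0 ≠ 1 — holds  (d = -1)
x = 0: LHS = 0³ + 2·0 + 3 = 3, RHS = -0² + 2 = 2; 3 ≠ 2 — holds  (d = 1)
Away from these crossings d keeps a constant sign, and checking every integer in [-1000, 1000] confirms d ≠ 0 throughout. Hence the two sides are never equal, so the relation holds for every integer in [-1000, 1000].

No counterexample exists.

Answer: Always true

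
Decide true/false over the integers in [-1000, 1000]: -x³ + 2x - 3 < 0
The claim fails at x = -2:
x = -2: LHS = -(-2)³ + 2·(-2) - 3 = 1; 1 < 0 — FAILS

Because a single integer refutes it, the statement is false.

Answer: False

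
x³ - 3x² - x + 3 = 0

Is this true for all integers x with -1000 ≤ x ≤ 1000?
The claim fails at x = 0:
x = 0: LHS = 0³ - 3·0² - 0 + 3 = 3; 3 = 0 — FAILS

Because a single integer refutes it, the statement is false.

Answer: False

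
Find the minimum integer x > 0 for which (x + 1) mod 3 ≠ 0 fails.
Testing positive integers:
x = 1: LHS = (1 + 1) mod 3 = 2 mod 3 = 2; 2 ≠ 0 — holds
x = 2: LHS = (2 + 1) mod 3 = 3 mod 3 = 0; 0 ≠ 0 — FAILS  ← smallest positive counterexample

Answer: x = 2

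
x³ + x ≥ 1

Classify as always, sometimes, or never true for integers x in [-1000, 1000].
Holds at x = 1: LHS = 1³ + 1 = 2; 2 ≥ 1 — holds
Fails at x = 0: LHS = 0³ + 0 = 0; 0 ≥ 1 — FAILS
It is satisfied by some integers in the range but not all.

Answer: Sometimes true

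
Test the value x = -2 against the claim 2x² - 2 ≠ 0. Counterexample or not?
Substitute x = -2 into the relation:
x = -2: LHS = 2·(-2)² - 2 = 6; 6 ≠ 0 — holds

The claim holds here, so x = -2 is not a counterexample. (A counterexample exists elsewhere, e.g. x = 1.)

Answer: No, x = -2 is not a counterexample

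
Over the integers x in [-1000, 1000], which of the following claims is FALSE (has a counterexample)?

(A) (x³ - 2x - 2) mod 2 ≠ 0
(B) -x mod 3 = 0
(A) x = 0: LHS = (0³ - 2·0 - 2) mod 2 = (-2) mod 2 = 0; 0 ≠ 0 — FAILS
(B) x = 1: LHS = (-1) mod 3 = 2; 2 = 0 — FAILS

Answer: Both A and B are false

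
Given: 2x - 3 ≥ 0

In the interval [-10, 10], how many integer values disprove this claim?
Counterexamples in [-10, 10]: {-10, -9, -8, -7, -6, -5, -4, -3, -2, -1, 0, 1}.

Counting them gives 12 values.

Answer: 12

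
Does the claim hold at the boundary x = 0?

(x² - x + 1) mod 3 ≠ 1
x = 0: LHS = (0² - 0 + 1) mod 3 = 1 mod 3 = 1; 1 ≠ 1 — FAILS

The relation fails at x = 0, so x = 0 is a counterexample.

Answer: No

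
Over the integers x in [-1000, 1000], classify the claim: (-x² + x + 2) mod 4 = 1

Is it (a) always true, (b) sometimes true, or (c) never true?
For a polynomial with integer coefficients, its value mod 4 depends only on x mod 4, so it suffices to check one representative of each residue class, x = 0, 1, 2, 3:
x = 0: LHS = (-0² + 0 + 2) mod 4 = 2 mod 4 = 2; 2 = 1 — FAILS
x = 1: LHS = (-1² + 1 + 2) mod 4 = 2 mod 4 = 2; 2 = 1 — FAILS
x = 2: LHS = (-2² + 2 + 2) mod 4 = 0 mod 4 = 0; 0 = 1 — FAILS
x = 3: LHS = (-3² + 3 + 2) mod 4 = (-4) mod 4 = 0; 0 = 1 — FAILS
The relation fails in every residue class, so the claimed relation (=) fails for every integer in [-1000, 1000].

No integer in the range satisfies it.

Answer: Never true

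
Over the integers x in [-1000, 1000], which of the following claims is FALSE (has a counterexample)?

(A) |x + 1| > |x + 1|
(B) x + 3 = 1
(A) x = 0: LHS = |0 + 1| = |1| = 1, RHS = |0 + 1| = |1| = 1; 1 > 1 — FAILS
(B) x = 0: LHS = 0 + 3 = 3; 3 = 1 — FAILS

Answer: Both A and B are false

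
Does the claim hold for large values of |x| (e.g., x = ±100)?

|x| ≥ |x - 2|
x = 100: LHS = |100| = 100, RHS = |100 - 2| = |98| = 98; 100 ≥ 98 — holds
x = -100: LHS = |-100| = 100, RHS = |(-100) - 2| = |-102| = 102; 100 ≥ 102 — FAILS

Answer: Partially: holds for x = 100, fails for x = -100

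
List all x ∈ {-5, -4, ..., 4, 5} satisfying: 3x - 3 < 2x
Holds for: {-5, -4, -3, -2, -1, 0, 1, 2}
Fails for: {3, 4, 5}

Answer: {-5, -4, -3, -2, -1, 0, 1, 2}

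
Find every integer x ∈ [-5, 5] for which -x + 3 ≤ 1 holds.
Holds for: {2, 3, 4, 5}
Fails for: {-5, -4, -3, -2, -1, 0, 1}

Answer: {2, 3, 4, 5}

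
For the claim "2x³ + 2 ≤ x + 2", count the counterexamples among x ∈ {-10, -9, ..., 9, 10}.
Counterexamples in [-10, 10]: {1, 2, 3, 4, 5, 6, 7, 8, 9, 10}.

Counting them gives 10 values.

Answer: 10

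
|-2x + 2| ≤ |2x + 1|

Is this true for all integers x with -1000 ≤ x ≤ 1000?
The claim fails at x = 0:
x = 0: LHS = |-2·0 + 2| = |2| = 2, RHS = |2·0 + 1| = |1| = 1; 2 ≤ 1 — FAILS

Because a single integer refutes it, the statement is false.

Answer: False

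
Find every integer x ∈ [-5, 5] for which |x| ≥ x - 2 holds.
Over all integers in [-5, 5], LHS − RHS is smallest at x = 0, where it equals 2:
x = 0: LHS = |0| = 0, RHS = 0 - 2 = -2; 0 ≥ -2 — holds
At the ends of the range:
x = -5: LHS = |-5| = 5, RHS = (-5) - 2 = -7; 5 ≥ -7 — holds
x = 5: LHS = |5| = 5, RHS = 5 - 2 = 3; 5 ≥ 3 — holds
Hence LHS − RHS is never negative, i.e. LHS ≥ RHS throughout, so the relation holds for every integer in [-5, 5].

Answer: All integers in [-5, 5]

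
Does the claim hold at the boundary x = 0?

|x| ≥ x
x = 0: LHS = |0| = 0; 0 ≥ 0 — holds

The relation is satisfied at x = 0.

Answer: Yes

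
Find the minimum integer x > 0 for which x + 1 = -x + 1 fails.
Testing positive integers:
x = 1: LHS = 1 + 1 = 2, RHS = -1 + 1 = 0; 2 = 0 — FAILS  ← smallest positive counterexample

Answer: x = 1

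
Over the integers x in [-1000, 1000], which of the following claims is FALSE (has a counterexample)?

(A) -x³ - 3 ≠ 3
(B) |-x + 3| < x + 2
(A) Track d = LHS − RHS over the integers in [-1000, 1000]. Equality would need d = 0, but d changes sign only between consecutive integers, jumping over 0:
x = -2: LHS = -(-2)³ - 3 = 5; 5 ≠ 3 — holds  (d = 2)
x = -1: LHS = -(-1)³ - 3 = -2; -2 ≠ 3 — holds  (d = -5)
Away from these crossings d keeps a constant sign, and checking every integer in [-1000, 1000] confirms d ≠ 0 throughout. Hence the two sides are never equal, so the relation holds for every integer in [-1000, 1000].

(B) x = 0: LHS = |-0 + 3| = |3| = 3, RHS = 0 + 2 = 2; 3 < 2 — FAILS

Only (B) has a counterexample.

Answer: B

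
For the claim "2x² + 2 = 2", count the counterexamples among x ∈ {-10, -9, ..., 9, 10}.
Counterexamples in [-10, 10]: {-10, -9, -8, -7, -6, -5, -4, -3, -2, -1, 1, 2, 3, 4, 5, 6, 7, 8, 9, 10}.

Counting them gives 20 values.

Answer: 20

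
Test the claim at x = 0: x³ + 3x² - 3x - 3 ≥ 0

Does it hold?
x = 0: LHS = 0³ + 3·0² - 3·0 - 3 = -3; -3 ≥ 0 — FAILS

The relation fails at x = 0, so x = 0 is a counterexample.

Answer: No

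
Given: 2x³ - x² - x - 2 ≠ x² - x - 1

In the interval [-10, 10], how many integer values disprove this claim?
Track d = LHS − RHS over the integers in [-10, 10]. Equality would need d = 0, but d changes sign only between consecutive integers, jumping over 0:
x = 1: LHS = 2·1³ - 1² - 1 - 2 = -2, RHS = 1² - 1 - 1 = -1; -2 ≠ -1 — holds  (d = -1)
x = 2: LHS = 2·2³ - 2² - 2 - 2 = 8, RHS = 2² - 2 - 1 = 1; 8 ≠ 1 — holds  (d = 7)
Away from these crossings d keeps a constant sign, and checking every integer in [-10, 10] confirms d ≠ 0 throughout. Hence the two sides are never equal, so the relation holds for every integer in [-10, 10].

No counterexample appears in that range.

Answer: 0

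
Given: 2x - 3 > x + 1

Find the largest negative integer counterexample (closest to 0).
Testing negative integers from -1 downward:
x = -1: LHS = 2·(-1) - 3 = -5, RHS = (-1) + 1 = 0; -5 > 0 — FAILS  ← closest negative counterexample to 0

Answer: x = -1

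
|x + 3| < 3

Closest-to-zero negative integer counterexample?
Testing negative integers from -1 downward:
x = -1: LHS = |(-1) + 3| = |2| = 2; 2 < 3 — holds
x = -2: LHS = |(-2) + 3| = |1| = 1; 1 < 3 — holds
x = -3: LHS = |(-3) + 3| = |0| = 0; 0 < 3 — holds
x = -4: LHS = |(-4) + 3| = |-1| = 1; 1 < 3 — holds
x = -5: LHS = |(-5) + 3| = |-2| = 2; 2 < 3 — holds
x = -6: LHS = |(-6) + 3| = |-3| = 3; 3 < 3 — FAILS  ← closest negative counterexample to 0

Answer: x = -6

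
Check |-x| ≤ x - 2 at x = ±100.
x = 100: LHS = |-100| = 100, RHS = 100 - 2 = 98; 100 ≤ 98 — FAILS
x = -100: LHS = |-(-100)| = |100| = 100, RHS = (-100) - 2 = -102; 100 ≤ -102 — FAILS

Answer: No, fails for both x = 100 and x = -100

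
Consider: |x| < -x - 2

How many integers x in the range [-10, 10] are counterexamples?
Counterexamples in [-10, 10]: {-10, -9, -8, -7, -6, -5, -4, -3, -2, -1, 0, 1, 2, 3, 4, 5, 6, 7, 8, 9, 10}.

Counting them gives 21 values.

Answer: 21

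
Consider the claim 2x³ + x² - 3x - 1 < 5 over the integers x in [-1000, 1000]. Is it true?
The claim fails at x = 2:
x = 2: LHS = 2·2³ + 2² - 3·2 - 1 = 13; 13 < 5 — FAILS

Because a single integer refutes it, the statement is false.

Answer: False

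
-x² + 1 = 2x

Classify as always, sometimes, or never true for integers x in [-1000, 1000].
Track d = LHS − RHS over the integers in [-1000, 1000]. Equality would need d = 0, but d changes sign only between consecutive integers, jumping over 0:
x = -3: LHS = -(-3)² + 1 = -8, RHS = 2·(-3) = -6; -8 = -6 — FAILS  (d = -2)
x = -2: LHS = -(-2)² + 1 = -3, RHS = 2·(-2) = -4; -3 = -4 — FAILS  (d = 1)
x = 0: LHS = -0² + 1 = 1, RHS = 2·0 = 0; 1 = 0 — FAILS  (d = 1)
x = 1: LHS = -1² + 1 = 0, RHS = 2·1 = 2; 0 = 2 — FAILS  (d = -2)
Away from these crossings d keeps a constant sign, and checking every integer in [-1000, 1000] confirms d ≠ 0 throughout. Hence the two sides are never equal, so the claimed relation (=) fails for every integer in [-1000, 1000].

No integer in the range satisfies it.

Answer: Never true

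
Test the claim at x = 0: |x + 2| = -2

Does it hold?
x = 0: LHS = |0 + 2| = |2| = 2; 2 = -2 — FAILS

The relation fails at x = 0, so x = 0 is a counterexample.

Answer: No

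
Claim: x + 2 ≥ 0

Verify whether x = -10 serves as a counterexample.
Substitute x = -10 into the relation:
x = -10: LHS = (-10) + 2 = -8; -8 ≥ 0 — FAILS

Since the claim fails at x = -10, this value is a counterexample.

Answer: Yes, x = -10 is a counterexample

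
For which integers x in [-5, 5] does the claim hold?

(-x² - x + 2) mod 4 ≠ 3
For a polynomial with integer coefficients, its value mod 4 depends only on x mod 4, so it suffices to check one representative of each residue class, x = 0, 1, 2, 3:
x = 0: LHS = (-0² - 0 + 2) mod 4 = 2 mod 4 = 2; 2 ≠ 3 — holds
x = 1: LHS = (-1² - 1 + 2) mod 4 = 0 mod 4 = 0; 0 ≠ 3 — holds
x = 2: LHS = (-2² - 2 + 2) mod 4 = (-4) mod 4 = 0; 0 ≠ 3 — holds
x = 3: LHS = (-3² - 3 + 2) mod 4 = (-10) mod 4 = 2; 2 ≠ 3 — holds
The relation holds in every residue class, so the relation holds for every integer in [-5, 5].

Answer: All integers in [-5, 5]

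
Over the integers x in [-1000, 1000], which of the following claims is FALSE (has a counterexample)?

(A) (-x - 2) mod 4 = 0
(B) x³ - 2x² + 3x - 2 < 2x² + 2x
(A) x = 0: LHS = (-0 - 2) mod 4 = (-2) mod 4 = 2; 2 = 0 — FAILS
(B) x = 4: LHS = 4³ - 2·4² + 3·4 - 2 = 42, RHS = 2·4² + 2·4 = 40; 42 < 40 — FAILS

Answer: Both A and B are false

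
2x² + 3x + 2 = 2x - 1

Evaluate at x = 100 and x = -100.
x = 100: LHS = 2·100² + 3·100 + 2 = 20302, RHS = 2·100 - 1 = 199; 20302 = 199 — FAILS
x = -100: LHS = 2·(-100)² + 3·(-100) + 2 = 19702, RHS = 2·(-100) - 1 = -201; 19702 = -201 — FAILS

Answer: No, fails for both x = 100 and x = -100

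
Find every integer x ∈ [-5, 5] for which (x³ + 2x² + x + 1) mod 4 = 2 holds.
For a polynomial with integer coefficients, its value mod 4 depends only on x mod 4, so it suffices to check one representative of each residue class, x = 0, 1, 2, 3:
x = 0: LHS = (0³ + 2·0² + 0 + 1) mod 4 = 1 mod 4 = 1; 1 = 2 — FAILS
x = 1: LHS = (1³ + 2·1² + 1 + 1) mod 4 = 5 mod 4 = 1; 1 = 2 — FAILS
x = 2: LHS = (2³ + 2·2² + 2 + 1) mod 4 = 19 mod 4 = 3; 3 = 2 — FAILS
x = 3: LHS = (3³ + 2·3² + 3 + 1) mod 4 = 49 mod 4 = 1; 1 = 2 — FAILS
The relation fails in every residue class, so the claimed relation (=) fails for every integer in [-5, 5].

Answer: None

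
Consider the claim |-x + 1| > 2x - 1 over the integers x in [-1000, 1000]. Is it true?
The claim fails at x = 1:
x = 1: LHS = |-1 + 1| = |0| = 0, RHS = 2·1 - 1 = 1; 0 > 1 — FAILS

Because a single integer refutes it, the statement is false.

Answer: False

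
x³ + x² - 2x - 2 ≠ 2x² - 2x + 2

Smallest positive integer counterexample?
Testing positive integers:
x = 1: LHS = 1³ + 1² - 2·1 - 2 = -2, RHS = 2·1² - 2·1 + 2 = 2; -2 ≠ 2 — holds
x = 2: LHS = 2³ + 2² - 2·2 - 2 = 6, RHS = 2·2² - 2·2 + 2 = 6; 6 ≠ 6 — FAILS  ← smallest positive counterexample

Answer: x = 2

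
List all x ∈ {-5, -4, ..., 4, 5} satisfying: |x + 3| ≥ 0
An absolute value is never negative, so the left side is ≥ 0 for every x, while the right side is 0. Tightest case in [-5, 5] is x = -3:
x = -3: LHS = |(-3) + 3| = |0| = 0; 0 ≥ 0 — holds
Hence LHS − RHS is never negative, i.e. LHS ≥ RHS throughout, so the relation holds for every integer in [-5, 5].

Answer: All integers in [-5, 5]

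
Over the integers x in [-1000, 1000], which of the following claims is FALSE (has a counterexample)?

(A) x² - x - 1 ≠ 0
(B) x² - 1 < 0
(A) Track d = LHS − RHS over the integers in [-1000, 1000]. Equality would need d = 0, but d changes sign only between consecutive integers, jumping over 0:
x = -1: LHS = (-1)² - (-1) - 1 = 1; 1 ≠ 0 — holds  (d = 1)
x = 0: LHS = 0² - 0 - 1 = -1; -1 ≠ 0 — holds  (d = -1)
x = 1: LHS = 1² - 1 - 1 = -1; -1 ≠ 0 — holds  (d = -1)
x = 2: LHS = 2² - 2 - 1 = 1; 1 ≠ 0 — holds  (d = 1)
Away from these crossings d keeps a constant sign, and checking every integer in [-1000, 1000] confirms d ≠ 0 throughout. Hence the two sides are never equal, so the relation holds for every integer in [-1000, 1000].

(B) x = 1: LHS = 1² - 1 = 0; 0 < 0 — FAILS

Only (B) has a counterexample.

Answer: B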